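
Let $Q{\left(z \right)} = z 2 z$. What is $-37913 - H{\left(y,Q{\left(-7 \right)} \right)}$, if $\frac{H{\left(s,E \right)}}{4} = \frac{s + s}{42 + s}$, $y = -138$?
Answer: $- \frac{75849}{2} \approx -37925.0$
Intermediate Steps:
$Q{\left(z \right)} = 2 z^{2}$ ($Q{\left(z \right)} = 2 z z = 2 z^{2}$)
$H{\left(s,E \right)} = \frac{8 s}{42 + s}$ ($H{\left(s,E \right)} = 4 \frac{s + s}{42 + s} = 4 \frac{2 s}{42 + s} = \frac{8 s}{42 + s}$)
$-37913 - H{\left(y,Q{\left(-7 \right)} \right)} = -37913 - 8 \left(-138\right) \frac{1}{42 - 138} = -37913 - 8 \left(-138\right) \frac{1}{-96} = -37913 - 8 \left(-138\right) \left(- \frac{1}{96}\right) = -37913 - \frac{23}{2} = - \frac{75849}{2}$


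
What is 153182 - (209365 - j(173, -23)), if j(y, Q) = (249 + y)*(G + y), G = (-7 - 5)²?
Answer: 77591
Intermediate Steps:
G = 144 (G = (-12)² = 144)
j(y, Q) = (144 + y)*(249 + y) (j(y, Q) = (249 + y)*(144 + y) = (144 + y)*(249 + y))
153182 - (209365 - j(173, -23)) = 153182 - (209365 - (35856 + 173² + 393*173)) = 153182 - (209365 - (35856 + 29929 + 67989)) = 153182 - (209365 - 1*133774) = 153182 - (209365 - 133774) = 153182 - 1*75591 = 153182 - 75591 = 77591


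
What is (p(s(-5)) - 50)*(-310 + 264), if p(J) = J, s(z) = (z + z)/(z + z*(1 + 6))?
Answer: 4577/2 ≈ 2288.5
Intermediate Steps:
s(z) = ¼ (s(z) = (2*z)/(z + z*7) = (2*z)/(z + 7*z) = (2*z)/((8*z)) = (2*z)*(1/(8*z)) = ¼)
(p(s(-5)) - 50)*(-310 + 264) = (¼ - 50)*(-310 + 264) = -199/4*(-46) = 4577/2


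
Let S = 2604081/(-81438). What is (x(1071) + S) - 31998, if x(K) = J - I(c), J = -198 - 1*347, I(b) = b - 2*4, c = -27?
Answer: -883330195/27146 ≈ -32540.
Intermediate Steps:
I(b) = -8 + b (I(b) = b - 8 = -8 + b)
J = -545 (J = -198 - 347 = -545)
S = -868027/27146 (S = 2604081*(-1/81438) = -868027/27146 ≈ -31.976)
x(K) = -510 (x(K) = -545 - (-8 - 27) = -545 - 1*(-35) = -545 + 35 = -510)
(x(1071) + S) - 31998 = (-510 - 868027/27146) - 31998 = -14712487/27146 - 31998 = -883330195/27146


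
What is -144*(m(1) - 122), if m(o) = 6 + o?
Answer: 16560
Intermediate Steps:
-144*(m(1) - 122) = -144*((6 + 1) - 122) = -144*(7 - 122) = -144*(-115) = 16560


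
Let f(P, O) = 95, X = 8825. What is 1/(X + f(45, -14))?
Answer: 1/8920 ≈ 0.00011211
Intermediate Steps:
1/(X + f(45, -14)) = 1/(8825 + 95) = 1/8920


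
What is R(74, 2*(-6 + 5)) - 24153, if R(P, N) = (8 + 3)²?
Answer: -24032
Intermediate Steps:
R(P, N) = 121 (R(P, N) = 11² = 121)
R(74, 2*(-6 + 5)) - 24153 = 121 - 24153 = -24032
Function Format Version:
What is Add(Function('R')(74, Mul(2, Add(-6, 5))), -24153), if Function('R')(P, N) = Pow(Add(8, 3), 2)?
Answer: -24032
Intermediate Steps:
Function('R')(P, N) = 121 (Function('R')(P, N) = Pow(11, 2) = 121)
Add(Function('R')(74, Mul(2, Add(-6, 5))), -24153) = Add(121, -24153) = -24032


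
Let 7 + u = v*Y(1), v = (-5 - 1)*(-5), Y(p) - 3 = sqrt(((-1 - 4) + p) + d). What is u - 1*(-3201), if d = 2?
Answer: 3284 + 30*I*sqrt(2) ≈ 3284.0 + 42.426*I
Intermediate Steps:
Y(p) = 3 + sqrt(-3 + p) (Y(p) = 3 + sqrt(((-1 - 4) + p) + 2) = 3 + sqrt((-5 + p) + 2) = 3 + sqrt(-3 + p))
v = 30 (v = -6*(-5) = 30)
u = 83 + 30*I*sqrt(2) (u = -7 + 30*(3 + sqrt(-3 + 1)) = -7 + 30*(3 + sqrt(-2)) = -7 + 30*(3 + I*sqrt(2)) = -7 + (90 + 30*I*sqrt(2)) = 83 + 30*I*sqrt(2) ≈ 83.0 + 42.426*I)
u - 1*(-3201) = (83 + 30*I*sqrt(2)) - 1*(-3201) = (83 + 30*I*sqrt(2)) + 3201 = 3284 + 30*I*sqrt(2)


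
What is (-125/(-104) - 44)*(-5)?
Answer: 22255/104 ≈ 213.99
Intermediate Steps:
(-125/(-104) - 44)*(-5) = (-125*(-1/104) - 44)*(-5) = (125/104 - 44)*(-5) = -4451/104*(-5) = 22255/104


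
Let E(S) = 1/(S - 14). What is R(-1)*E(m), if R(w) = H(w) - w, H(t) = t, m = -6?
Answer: 0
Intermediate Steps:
E(S) = 1/(-14 + S)
R(w) = 0 (R(w) = w - w = 0)
R(-1)*E(m) = 0/(-14 - 6) = 0/(-20) = 0*(-1/20) = 0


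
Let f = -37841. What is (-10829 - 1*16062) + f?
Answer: -64732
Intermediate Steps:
(-10829 - 1*16062) + f = (-10829 - 1*16062) - 37841 = (-10829 - 16062) - 37841 = -26891 - 37841 = -64732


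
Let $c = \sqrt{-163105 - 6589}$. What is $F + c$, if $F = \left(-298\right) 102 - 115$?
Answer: $-30511 + i \sqrt{169694} \approx -30511.0 + 411.94 i$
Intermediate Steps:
$F = -30511$ ($F = -30396 - 115 = -30511$)
$c = i \sqrt{169694}$ ($c = \sqrt{-169694} = i \sqrt{169694} \approx 411.94 i$)
$F + c = -30511 + i \sqrt{169694}$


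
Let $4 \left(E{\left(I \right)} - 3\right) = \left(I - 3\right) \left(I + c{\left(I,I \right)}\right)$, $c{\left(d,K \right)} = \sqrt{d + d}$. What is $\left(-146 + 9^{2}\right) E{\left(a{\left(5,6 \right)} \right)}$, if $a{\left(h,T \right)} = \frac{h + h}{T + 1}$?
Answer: $- \frac{15535}{98} + \frac{715 \sqrt{35}}{98} \approx -115.36$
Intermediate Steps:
$a{\left(h,T \right)} = \frac{2 h}{1 + T}$
$c{\left(d,K \right)} = \sqrt{2} \sqrt{d}$ ($c{\left(d,K \right)} = \sqrt{2 d} = \sqrt{2} \sqrt{d}$)
$E{\left(I \right)} = 3 + \frac{\left(-3 + I\right) \left(I + \sqrt{2} \sqrt{I}\right)}{4}$ ($E{\left(I \right)} = 3 + \frac{\left(I - 3\right) \left(I + \sqrt{2} \sqrt{I}\right)}{4} = 3 + \frac{\left(-3 + I\right) \left(I + \sqrt{2} \sqrt{I}\right)}{4}$)
$\left(-146 + 9^{2}\right) E{\left(a{\left(5,6 \right)} \right)} = \left(-146 + 9^{2}\right) \left(3 - \frac{3 \cdot 2 \cdot 5 \frac{1}{1 + 6}}{4} + \frac{\left(2 \cdot 5 \frac{1}{1 + 6}\right)^{2}}{4} - \frac{3 \sqrt{2} \sqrt{2 \cdot 5 \frac{1}{1 + 6}}}{4} + \frac{\sqrt{2} \left(2 \cdot 5 \frac{1}{1 + 6}\right)^{\frac{3}{2}}}{4}\right) = \left(-146 + 81\right) \left(3 - \frac{3 \cdot 2 \cdot 5 \cdot \frac{1}{7}}{4} + \frac{\left(2 \cdot 5 \cdot \frac{1}{7}\right)^{2}}{4} - \frac{3 \sqrt{2} \sqrt{2 \cdot 5 \cdot \frac{1}{7}}}{4} + \frac{\sqrt{2} \left(2 \cdot 5 \cdot \frac{1}{7}\right)^{\frac{3}{2}}}{4}\right) = - 65 \left(3 - \frac{3 \cdot 2 \cdot 5 \cdot \frac{1}{7}}{4} + \frac{\left(2 \cdot 5 \cdot \frac{1}{7}\right)^{2}}{4} - \frac{3 \sqrt{2} \sqrt{2 \cdot 5 \cdot \frac{1}{7}}}{4} + \frac{\sqrt{2} \left(2 \cdot 5 \cdot \frac{1}{7}\right)^{\frac{3}{2}}}{4}\right) = - 65 \left(3 - \frac{15}{14} + \frac{\left(\frac{10}{7}\right)^{2}}{4} - \frac{3 \sqrt{2} \sqrt{\frac{10}{7}}}{4} + \frac{\sqrt{2} \left(\frac{10}{7}\right)^{\frac{3}{2}}}{4}\right) = - 65 \left(3 - \frac{15}{14} + \frac{1}{4} \cdot \frac{100}{49} - \frac{3 \sqrt{2} \frac{\sqrt{70}}{7}}{4} + \frac{\sqrt{2} \frac{10 \sqrt{70}}{49}}{4}\right) = - 65 \left(3 - \frac{15}{14} + \frac{25}{49} - \frac{3 \sqrt{35}}{14} + \frac{5 \sqrt{35}}{49}\right) = - 65 \left(\frac{239}{98} - \frac{11 \sqrt{35}}{98}\right) = - \frac{15535}{98} + \frac{715 \sqrt{35}}{98}$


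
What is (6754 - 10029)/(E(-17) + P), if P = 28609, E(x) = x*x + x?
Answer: -3275/28881 ≈ -0.11340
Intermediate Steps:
E(x) = x + x**2 (E(x) = x**2 + x = x + x**2)
(6754 - 10029)/(E(-17) + P) = (6754 - 10029)/(-17*(1 - 17) + 28609) = -3275/(-17*(-16) + 28609) = -3275/(272 + 28609) = -3275/28881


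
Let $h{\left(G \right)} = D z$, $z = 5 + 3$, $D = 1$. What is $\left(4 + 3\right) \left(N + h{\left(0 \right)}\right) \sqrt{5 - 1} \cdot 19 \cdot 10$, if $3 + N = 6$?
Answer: $29260$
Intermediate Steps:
$N = 3$ ($N = -3 + 6 = 3$)
$z = 8$
$h{\left(G \right)} = 8$ ($h{\left(G \right)} = 1 \cdot 8 = 8$)
$\left(4 + 3\right) \left(N + h{\left(0 \right)}\right) \sqrt{5 - 1} \cdot 19 \cdot 10 = \left(4 + 3\right) \left(3 + 8\right) \sqrt{5 - 1} \cdot 19 \cdot 10 = 7 \cdot 11 \sqrt{4} \cdot 19 \cdot 10 = 77 \cdot 2 \cdot 19 \cdot 10 = 154 \cdot 19 \cdot 10 = 2926 \cdot 10 = 29260$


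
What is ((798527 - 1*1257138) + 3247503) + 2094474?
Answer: 4883366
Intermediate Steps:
((798527 - 1*1257138) + 3247503) + 2094474 = ((798527 - 1257138) + 3247503) + 2094474 = (-458611 + 3247503) + 2094474 = 2788892 + 2094474 = 4883366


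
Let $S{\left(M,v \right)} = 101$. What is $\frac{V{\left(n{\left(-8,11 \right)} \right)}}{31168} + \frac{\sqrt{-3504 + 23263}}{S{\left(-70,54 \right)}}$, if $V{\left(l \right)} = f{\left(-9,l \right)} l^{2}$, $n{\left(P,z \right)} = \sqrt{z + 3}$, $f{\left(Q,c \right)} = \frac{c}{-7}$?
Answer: $- \frac{\sqrt{14}}{15584} + \frac{\sqrt{19759}}{101} \approx 1.3915$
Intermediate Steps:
$f{\left(Q,c \right)} = - \frac{c}{7}$ ($f{\left(Q,c \right)} = c \left(- \frac{1}{7}\right) = - \frac{c}{7}$)
$n{\left(P,z \right)} = \sqrt{3 + z}$
$V{\left(l \right)} = - \frac{l^{3}}{7}$ ($V{\left(l \right)} = - \frac{l}{7} l^{2} = - \frac{l^{3}}{7}$)
$\frac{V{\left(n{\left(-8,11 \right)} \right)}}{31168} + \frac{\sqrt{-3504 + 23263}}{S{\left(-70,54 \right)}} = \frac{\left(- \frac{1}{7}\right) \left(\sqrt{3 + 11}\right)^{3}}{31168} + \frac{\sqrt{-3504 + 23263}}{101} = - \frac{\left(\sqrt{14}\right)^{3}}{7} \cdot \frac{1}{31168} + \sqrt{19759} \cdot \frac{1}{101} = - \frac{14 \sqrt{14}}{7} \cdot \frac{1}{31168} + \frac{\sqrt{19759}}{101} = - 2 \sqrt{14} \cdot \frac{1}{31168} + \frac{\sqrt{19759}}{101} = - \frac{\sqrt{14}}{15584} + \frac{\sqrt{19759}}{101}$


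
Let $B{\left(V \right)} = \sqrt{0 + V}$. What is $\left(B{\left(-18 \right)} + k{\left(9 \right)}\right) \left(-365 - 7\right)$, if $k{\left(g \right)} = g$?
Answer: $-3348 - 1116 i \sqrt{2} \approx -3348.0 - 1578.3 i$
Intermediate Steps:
$B{\left(V \right)} = \sqrt{V}$
$\left(B{\left(-18 \right)} + k{\left(9 \right)}\right) \left(-365 - 7\right) = \left(\sqrt{-18} + 9\right) \left(-365 - 7\right) = \left(3 i \sqrt{2} + 9\right) \left(-372\right) = \left(9 + 3 i \sqrt{2}\right) \left(-372\right) = -3348 - 1116 i \sqrt{2}$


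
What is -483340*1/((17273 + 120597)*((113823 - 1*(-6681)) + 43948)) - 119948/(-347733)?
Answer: 135970629983765/394207467462846 ≈ 0.34492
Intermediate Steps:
-483340*1/((17273 + 120597)*((113823 - 1*(-6681)) + 43948)) - 119948/(-347733) = -483340*1/(137870*((113823 + 6681) + 43948)) - 119948*(-1/347733) = -483340*1/(137870*(120504 + 43948)) + 119948/347733 = -483340/(164452*137870) + 119948/347733 = -483340/22672997240 + 119948/347733 = -483340*1/22672997240 + 119948/347733 = -24167/1133649862 + 119948/347733 = 135970629983765/394207467462846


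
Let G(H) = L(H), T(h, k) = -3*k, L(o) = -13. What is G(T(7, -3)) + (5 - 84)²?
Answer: 6228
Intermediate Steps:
G(H) = -13
G(T(7, -3)) + (5 - 84)² = -13 + (5 - 84)² = -13 + (-79)² = -13 + 6241 = 6228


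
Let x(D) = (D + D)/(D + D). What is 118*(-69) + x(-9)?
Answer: -8141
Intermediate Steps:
x(D) = 1 (x(D) = (2*D)/((2*D)) = (2*D)*(1/(2*D)) = 1)
118*(-69) + x(-9) = 118*(-69) + 1 = -8142 + 1 = -8141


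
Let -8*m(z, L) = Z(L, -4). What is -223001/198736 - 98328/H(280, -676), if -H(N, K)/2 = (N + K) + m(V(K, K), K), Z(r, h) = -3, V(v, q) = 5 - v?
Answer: -26290350599/209666480 ≈ -125.39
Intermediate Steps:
m(z, L) = 3/8 (m(z, L) = -⅛*(-3) = 3/8)
H(N, K) = -¾ - 2*K - 2*N (H(N, K) = -2*((N + K) + 3/8) = -2*((K + N) + 3/8) = -2*(3/8 + K + N) = -¾ - 2*K - 2*N)
-223001/198736 - 98328/H(280, -676) = -223001/198736 - 98328/(-¾ - 2*(-676) - 2*280) = -223001*1/198736 - 98328/(-¾ + 1352 - 560) = -223001/198736 - 98328/3165/4 = -223001/198736 - 98328*4/3165 = -223001/198736 - 131104/1055 = -26290350599/209666480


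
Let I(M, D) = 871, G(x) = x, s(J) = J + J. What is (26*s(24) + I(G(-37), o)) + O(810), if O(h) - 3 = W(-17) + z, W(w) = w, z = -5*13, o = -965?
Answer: 2040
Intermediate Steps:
s(J) = 2*J
z = -65
O(h) = -79 (O(h) = 3 + (-17 - 65) = 3 - 82 = -79)
(26*s(24) + I(G(-37), o)) + O(810) = (26*(2*24) + 871) - 79 = (26*48 + 871) - 79 = (1248 + 871) - 79 = 2119 - 79 = 2040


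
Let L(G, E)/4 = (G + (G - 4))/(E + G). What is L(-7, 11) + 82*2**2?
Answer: 310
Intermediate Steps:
L(G, E) = 4*(-4 + 2*G)/(E + G) (L(G, E) = 4*((G + (G - 4))/(E + G)) = 4*((G + (-4 + G))/(E + G)) = 4*((-4 + 2*G)/(E + G)) = 4*(-4 + 2*G)/(E + G))
L(-7, 11) + 82*2**2 = 8*(-2 - 7)/(11 - 7) + 82*2**2 = 8*(-9)/4 + 82*4 = 8*(1/4)*(-9) + 328 = -18 + 328 = 310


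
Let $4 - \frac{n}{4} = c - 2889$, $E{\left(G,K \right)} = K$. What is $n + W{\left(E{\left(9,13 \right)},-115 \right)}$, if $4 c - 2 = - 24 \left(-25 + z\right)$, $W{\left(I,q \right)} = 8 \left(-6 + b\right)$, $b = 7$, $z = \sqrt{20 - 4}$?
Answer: $11074$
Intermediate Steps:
$z = 4$ ($z = \sqrt{16} = 4$)
$W{\left(I,q \right)} = 8$ ($W{\left(I,q \right)} = 8 \left(-6 + 7\right) = 8 \cdot 1 = 8$)
$c = \frac{253}{2}$ ($c = \frac{1}{2} + \frac{\left(-24\right) \left(-25 + 4\right)}{4} = \frac{1}{2} + \frac{\left(-24\right) \left(-21\right)}{4} = \frac{1}{2} + \frac{1}{4} \cdot 504 = \frac{1}{2} + 126 = \frac{253}{2} \approx 126.5$)
$n = 11066$ ($n = 16 - 4 \left(\frac{253}{2} - 2889\right) = 16 - -11050 = 16 + 11050 = 11066$)
$n + W{\left(E{\left(9,13 \right)},-115 \right)} = 11066 + 8 = 11074$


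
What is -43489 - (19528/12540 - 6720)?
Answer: -115275697/3135 ≈ -36771.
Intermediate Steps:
-43489 - (19528/12540 - 6720) = -43489 - (19528*(1/12540) - 6720) = -43489 - (4882/3135 - 6720) = -43489 - 1*(-21062318/3135) = -43489 + 21062318/3135 = -115275697/3135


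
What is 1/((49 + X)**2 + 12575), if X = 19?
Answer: 1/17199 ≈ 5.8143e-5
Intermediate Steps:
1/((49 + X)**2 + 12575) = 1/((49 + 19)**2 + 12575) = 1/(68**2 + 12575) = 1/(4624 + 12575) = 1/17199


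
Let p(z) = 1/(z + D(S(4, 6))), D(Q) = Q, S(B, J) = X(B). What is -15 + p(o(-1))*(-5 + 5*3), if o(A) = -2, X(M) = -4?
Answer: -50/3 ≈ -16.667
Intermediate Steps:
S(B, J) = -4
p(z) = 1/(-4 + z) (p(z) = 1/(z - 4) = 1/(-4 + z))
-15 + p(o(-1))*(-5 + 5*3) = -15 + (-5 + 5*3)/(-4 - 2) = -15 + (-5 + 15)/(-6) = -15 - ⅙*10 = -15 - 5/3 = -50/3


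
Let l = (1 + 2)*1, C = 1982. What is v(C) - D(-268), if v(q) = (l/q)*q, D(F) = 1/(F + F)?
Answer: 1609/536 ≈ 3.0019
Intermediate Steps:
D(F) = 1/(2*F)
l = 3 (l = 3*1 = 3)
v(q) = 3 (v(q) = (3/q)*q = 3)
v(C) - D(-268) = 3 - 1/(2*(-268)) = 3 - (-1)/(2*268) = 3 - 1*(-1/536) = 3 + 1/536 = 1609/536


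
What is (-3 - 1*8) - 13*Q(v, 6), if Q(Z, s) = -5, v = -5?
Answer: 54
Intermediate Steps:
(-3 - 1*8) - 13*Q(v, 6) = (-3 - 1*8) - 13*(-5) = (-3 - 8) + 65 = -11 + 65 = 54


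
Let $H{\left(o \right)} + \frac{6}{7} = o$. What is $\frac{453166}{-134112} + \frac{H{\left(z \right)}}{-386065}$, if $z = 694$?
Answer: $- \frac{612655716977}{181215822480} \approx -3.3808$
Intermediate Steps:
$H{\left(o \right)} = - \frac{6}{7} + o$
$\frac{453166}{-134112} + \frac{H{\left(z \right)}}{-386065} = \frac{453166}{-134112} + \frac{- \frac{6}{7} + 694}{-386065} = 453166 \left(- \frac{1}{134112}\right) + \frac{4852}{7} \left(- \frac{1}{386065}\right) = - \frac{226583}{67056} - \frac{4852}{2702455} = - \frac{612655716977}{181215822480}$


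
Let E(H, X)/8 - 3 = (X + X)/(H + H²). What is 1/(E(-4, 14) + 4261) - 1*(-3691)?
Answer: 47654504/12911 ≈ 3691.0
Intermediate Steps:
E(H, X) = 24 + 16*X/(H + H²) (E(H, X) = 24 + 8*((X + X)/(H + H²)) = 24 + 8*((2*X)/(H + H²)) = 24 + 8*(2*X/(H + H²)) = 24 + 16*X/(H + H²))
1/(E(-4, 14) + 4261) - 1*(-3691) = 1/(8*(2*14 + 3*(-4) + 3*(-4)²)/(-4*(1 - 4)) + 4261) - 1*(-3691) = 1/(8*(-¼)*(28 - 12 + 3*16)/(-3) + 4261) + 3691 = 1/(8*(-¼)*(-⅓)*(28 - 12 + 48) + 4261) + 3691 = 1/(8*(-¼)*(-⅓)*64 + 4261) + 3691 = 1/(128/3 + 4261) + 3691 = 1/(12911/3) + 3691 = 3/12911 + 3691 = 47654504/12911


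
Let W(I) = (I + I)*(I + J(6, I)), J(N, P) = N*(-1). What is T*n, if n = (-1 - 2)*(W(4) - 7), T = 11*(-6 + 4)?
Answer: -1518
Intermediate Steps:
J(N, P) = -N
W(I) = 2*I*(-6 + I) (W(I) = (I + I)*(I - 1*6) = (2*I)*(I - 6) = (2*I)*(-6 + I) = 2*I*(-6 + I))
T = -22 (T = 11*(-2) = -22)
n = 69 (n = (-1 - 2)*(2*4*(-6 + 4) - 7) = -3*(2*4*(-2) - 7) = -3*(-16 - 7) = -3*(-23) = 69)
T*n = -22*69 = -1518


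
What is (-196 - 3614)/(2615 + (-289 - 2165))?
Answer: -3810/161 ≈ -23.665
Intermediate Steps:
(-196 - 3614)/(2615 + (-289 - 2165)) = -3810/(2615 - 2454) = -3810/161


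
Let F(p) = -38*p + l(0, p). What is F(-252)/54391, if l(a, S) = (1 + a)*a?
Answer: 9576/54391 ≈ 0.17606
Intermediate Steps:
l(a, S) = a*(1 + a)
F(p) = -38*p (F(p) = -38*p + 0*(1 + 0) = -38*p + 0*1 = -38*p + 0 = -38*p)
F(-252)/54391 = -38*(-252)/54391 = 9576*(1/54391) = 9576/54391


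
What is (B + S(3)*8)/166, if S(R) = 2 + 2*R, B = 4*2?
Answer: 36/83 ≈ 0.43373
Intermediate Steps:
B = 8
(B + S(3)*8)/166 = (8 + (2 + 2*3)*8)/166 = (8 + (2 + 6)*8)/166 = (8 + 8*8)/166 = (8 + 64)/166 = (1/166)*72 = 36/83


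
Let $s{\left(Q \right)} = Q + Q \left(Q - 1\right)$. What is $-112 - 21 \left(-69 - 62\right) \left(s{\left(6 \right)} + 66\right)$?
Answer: $280490$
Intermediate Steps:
$s{\left(Q \right)} = Q + Q \left(-1 + Q\right)$
$-112 - 21 \left(-69 - 62\right) \left(s{\left(6 \right)} + 66\right) = -112 - 21 \left(-69 - 62\right) \left(6^{2} + 66\right) = -112 - 21 \left(- 131 \left(36 + 66\right)\right) = -112 - 21 \left(\left(-131\right) 102\right) = -112 - -280602 = -112 + 280602 = 280490$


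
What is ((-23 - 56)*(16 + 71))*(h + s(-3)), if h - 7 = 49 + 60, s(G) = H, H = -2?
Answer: -783522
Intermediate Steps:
s(G) = -2
h = 116 (h = 7 + (49 + 60) = 7 + 109 = 116)
((-23 - 56)*(16 + 71))*(h + s(-3)) = ((-23 - 56)*(16 + 71))*(116 - 2) = -79*87*114 = -6873*114 = -783522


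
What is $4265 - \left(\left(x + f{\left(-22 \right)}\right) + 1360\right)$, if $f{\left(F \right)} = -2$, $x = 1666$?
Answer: $1241$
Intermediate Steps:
$4265 - \left(\left(x + f{\left(-22 \right)}\right) + 1360\right) = 4265 - \left(\left(1666 - 2\right) + 1360\right) = 4265 - \left(1664 + 1360\right) = 4265 - 3024 = 1241$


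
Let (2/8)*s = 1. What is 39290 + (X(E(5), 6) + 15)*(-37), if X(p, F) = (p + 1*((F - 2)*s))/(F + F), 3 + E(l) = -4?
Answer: 154829/4 ≈ 38707.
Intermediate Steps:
s = 4 (s = 4*1 = 4)
E(l) = -7 (E(l) = -3 - 4 = -7)
X(p, F) = (-8 + p + 4*F)/(2*F) (X(p, F) = (p + 1*((F - 2)*4))/(F + F) = (p + 1*((-2 + F)*4))/((2*F)) = (p + 1*(-8 + 4*F))*(1/(2*F)) = (p + (-8 + 4*F))*(1/(2*F)) = (-8 + p + 4*F)*(1/(2*F)) = (-8 + p + 4*F)/(2*F))
39290 + (X(E(5), 6) + 15)*(-37) = 39290 + ((½)*(-8 - 7 + 4*6)/6 + 15)*(-37) = 39290 + ((½)*(⅙)*(-8 - 7 + 24) + 15)*(-37) = 39290 + ((½)*(⅙)*9 + 15)*(-37) = 39290 + (¾ + 15)*(-37) = 39290 + (63/4)*(-37) = 39290 - 2331/4 = 154829/4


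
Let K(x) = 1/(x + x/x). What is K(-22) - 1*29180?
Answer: -612781/21 ≈ -29180.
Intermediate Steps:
K(x) = 1/(1 + x) (K(x) = 1/(x + 1) = 1/(1 + x))
K(-22) - 1*29180 = 1/(1 - 22) - 1*29180 = 1/(-21) - 29180 = -1/21 - 29180 = -612781/21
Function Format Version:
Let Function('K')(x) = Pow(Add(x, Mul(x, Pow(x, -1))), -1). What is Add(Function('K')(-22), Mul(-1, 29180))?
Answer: Rational(-612781, 21) ≈ -29180.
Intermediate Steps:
Function('K')(x) = Pow(Add(1, x), -1) (Function('K')(x) = Pow(Add(x, 1), -1) = Pow(Add(1, x), -1))
Add(Function('K')(-22), Mul(-1, 29180)) = Add(Pow(Add(1, -22), -1), Mul(-1, 29180)) = Add(Pow(-21, -1), -29180) = Add(Rational(-1, 21), -29180) = Rational(-612781, 21)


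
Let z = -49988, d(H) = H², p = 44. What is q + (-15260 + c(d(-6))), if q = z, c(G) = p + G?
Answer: -65168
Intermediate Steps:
c(G) = 44 + G
q = -49988
q + (-15260 + c(d(-6))) = -49988 + (-15260 + (44 + (-6)²)) = -49988 + (-15260 + (44 + 36)) = -49988 + (-15260 + 80) = -49988 - 15180 = -65168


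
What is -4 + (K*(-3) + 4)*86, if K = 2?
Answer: -176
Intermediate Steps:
-4 + (K*(-3) + 4)*86 = -4 + (2*(-3) + 4)*86 = -4 + (-6 + 4)*86 = -4 - 2*86 = -4 - 172 = -176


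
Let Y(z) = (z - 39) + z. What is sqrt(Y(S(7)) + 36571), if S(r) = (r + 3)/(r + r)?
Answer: sqrt(1790138)/7 ≈ 191.14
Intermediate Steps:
S(r) = (3 + r)/(2*r) (S(r) = (3 + r)/((2*r)) = (3 + r)*(1/(2*r)) = (3 + r)/(2*r))
Y(z) = -39 + 2*z (Y(z) = (-39 + z) + z = -39 + 2*z)
sqrt(Y(S(7)) + 36571) = sqrt((-39 + 2*((1/2)*(3 + 7)/7)) + 36571) = sqrt((-39 + 2*((1/2)*(1/7)*10)) + 36571) = sqrt((-39 + 2*(5/7)) + 36571) = sqrt((-39 + 10/7) + 36571) = sqrt(-263/7 + 36571) = sqrt(255734/7) = sqrt(1790138)/7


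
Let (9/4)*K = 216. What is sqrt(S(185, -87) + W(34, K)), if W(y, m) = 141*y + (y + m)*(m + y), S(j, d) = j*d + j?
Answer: 2*sqrt(1446) ≈ 76.053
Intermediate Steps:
K = 96 (K = (4/9)*216 = 96)
S(j, d) = j + d*j (S(j, d) = d*j + j = j + d*j)
W(y, m) = (m + y)**2 + 141*y (W(y, m) = 141*y + (m + y)*(m + y) = 141*y + (m + y)**2 = (m + y)**2 + 141*y)
sqrt(S(185, -87) + W(34, K)) = sqrt(185*(1 - 87) + ((96 + 34)**2 + 141*34)) = sqrt(185*(-86) + (130**2 + 4794)) = sqrt(-15910 + (16900 + 4794)) = sqrt(-15910 + 21694) = sqrt(5784) = 2*sqrt(1446)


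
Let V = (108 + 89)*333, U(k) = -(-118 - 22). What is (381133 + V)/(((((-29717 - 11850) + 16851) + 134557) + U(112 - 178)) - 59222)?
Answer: 446734/50759 ≈ 8.8011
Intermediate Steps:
U(k) = 140 (U(k) = -1*(-140) = 140)
V = 65601 (V = 197*333 = 65601)
(381133 + V)/(((((-29717 - 11850) + 16851) + 134557) + U(112 - 178)) - 59222) = (381133 + 65601)/(((((-29717 - 11850) + 16851) + 134557) + 140) - 59222) = 446734/((((-41567 + 16851) + 134557) + 140) - 59222) = 446734/(((-24716 + 134557) + 140) - 59222) = 446734/((109841 + 140) - 59222) = 446734/(109981 - 59222) = 446734/50759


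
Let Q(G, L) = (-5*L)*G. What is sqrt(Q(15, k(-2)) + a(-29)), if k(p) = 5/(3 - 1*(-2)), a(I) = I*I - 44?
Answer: 19*sqrt(2) ≈ 26.870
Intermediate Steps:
a(I) = -44 + I**2 (a(I) = I**2 - 44 = -44 + I**2)
k(p) = 1 (k(p) = 5/(3 + 2) = 5/5 = 5*(1/5) = 1)
Q(G, L) = -5*G*L
sqrt(Q(15, k(-2)) + a(-29)) = sqrt(-5*15*1 + (-44 + (-29)**2)) = sqrt(-75 + (-44 + 841)) = sqrt(-75 + 797) = sqrt(722) = 19*sqrt(2)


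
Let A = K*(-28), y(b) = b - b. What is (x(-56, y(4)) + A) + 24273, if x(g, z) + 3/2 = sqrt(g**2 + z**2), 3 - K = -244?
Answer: 34823/2 ≈ 17412.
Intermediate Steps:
K = 247 (K = 3 - 1*(-244) = 3 + 244 = 247)
y(b) = 0
A = -6916 (A = 247*(-28) = -6916)
x(g, z) = -3/2 + sqrt(g**2 + z**2)
(x(-56, y(4)) + A) + 24273 = ((-3/2 + sqrt((-56)**2 + 0**2)) - 6916) + 24273 = ((-3/2 + sqrt(3136 + 0)) - 6916) + 24273 = ((-3/2 + sqrt(3136)) - 6916) + 24273 = ((-3/2 + 56) - 6916) + 24273 = (109/2 - 6916) + 24273 = -13723/2 + 24273 = 34823/2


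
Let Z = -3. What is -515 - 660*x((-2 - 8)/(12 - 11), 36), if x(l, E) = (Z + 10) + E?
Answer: -28895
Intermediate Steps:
x(l, E) = 7 + E (x(l, E) = (-3 + 10) + E = 7 + E)
-515 - 660*x((-2 - 8)/(12 - 11), 36) = -515 - 660*(7 + 36) = -515 - 660*43 = -515 - 28380 = -28895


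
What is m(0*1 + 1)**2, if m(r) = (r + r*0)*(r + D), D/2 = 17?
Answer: 1225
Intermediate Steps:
D = 34 (D = 2*17 = 34)
m(r) = r*(34 + r) (m(r) = (r + r*0)*(r + 34) = (r + 0)*(34 + r) = r*(34 + r))
m(0*1 + 1)**2 = ((0*1 + 1)*(34 + (0*1 + 1)))**2 = ((0 + 1)*(34 + (0 + 1)))**2 = (1*(34 + 1))**2 = (1*35)**2 = 35**2 = 1225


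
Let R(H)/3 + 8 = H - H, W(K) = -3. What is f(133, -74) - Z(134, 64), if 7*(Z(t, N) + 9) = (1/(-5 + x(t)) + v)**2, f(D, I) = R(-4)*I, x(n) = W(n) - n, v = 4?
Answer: 35946813/20164 ≈ 1782.7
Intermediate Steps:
R(H) = -24 (R(H) = -24 + 3*(H - H) = -24 + 3*0 = -24 + 0 = -24)
x(n) = -3 - n
f(D, I) = -24*I
Z(t, N) = -9 + (4 + 1/(-8 - t))**2/7 (Z(t, N) = -9 + (1/(-5 + (-3 - t)) + 4)**2/7 = -9 + (1/(-8 - t) + 4)**2/7 = -9 + (4 + 1/(-8 - t))**2/7)
f(133, -74) - Z(134, 64) = -24*(-74) - (-9 + (31 + 4*134)**2/(7*(8 + 134)**2)) = 1776 - (-9 + (1/7)*(31 + 536)**2/142**2) = 1776 - (-9 + (1/7)*(1/20164)*567**2) = 1776 - (-9 + (1/7)*(1/20164)*321489) = 1776 - (-9 + 45927/20164) = 1776 - 1*(-135549/20164) = 1776 + 135549/20164 = 35946813/20164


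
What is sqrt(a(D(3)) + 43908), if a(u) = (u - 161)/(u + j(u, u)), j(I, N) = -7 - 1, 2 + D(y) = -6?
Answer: sqrt(702697)/4 ≈ 209.57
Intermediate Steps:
D(y) = -8 (D(y) = -2 - 6 = -8)
j(I, N) = -8
a(u) = (-161 + u)/(-8 + u) (a(u) = (u - 161)/(u - 8) = (-161 + u)/(-8 + u))
sqrt(a(D(3)) + 43908) = sqrt((-161 - 8)/(-8 - 8) + 43908) = sqrt(-169/(-16) + 43908) = sqrt(-1/16*(-169) + 43908) = sqrt(169/16 + 43908) = sqrt(702697/16) = sqrt(702697)/4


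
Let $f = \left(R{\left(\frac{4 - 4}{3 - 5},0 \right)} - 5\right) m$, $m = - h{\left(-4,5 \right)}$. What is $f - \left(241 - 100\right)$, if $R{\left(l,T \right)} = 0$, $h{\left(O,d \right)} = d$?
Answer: $-116$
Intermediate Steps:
$m = -5$ ($m = \left(-1\right) 5 = -5$)
$f = 25$ ($f = \left(0 - 5\right) \left(-5\right) = \left(-5\right) \left(-5\right) = 25$)
$f - \left(241 - 100\right) = 25 - \left(241 - 100\right) = 25 - 141 = -116$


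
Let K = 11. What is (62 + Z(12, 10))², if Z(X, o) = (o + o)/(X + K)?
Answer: 2090916/529 ≈ 3952.6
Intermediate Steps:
Z(X, o) = 2*o/(11 + X) (Z(X, o) = (o + o)/(X + 11) = (2*o)/(11 + X) = 2*o/(11 + X))
(62 + Z(12, 10))² = (62 + 2*10/(11 + 12))² = (62 + 2*10/23)² = (62 + 2*10*(1/23))² = (62 + 20/23)² = (1446/23)² = 2090916/529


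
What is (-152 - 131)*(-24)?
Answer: 6792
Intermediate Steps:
(-152 - 131)*(-24) = -283*(-24) = 6792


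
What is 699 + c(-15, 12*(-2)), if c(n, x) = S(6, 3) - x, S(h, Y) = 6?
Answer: 729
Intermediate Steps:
c(n, x) = 6 - x
699 + c(-15, 12*(-2)) = 699 + (6 - 12*(-2)) = 699 + (6 - 1*(-24)) = 699 + (6 + 24) = 699 + 30 = 729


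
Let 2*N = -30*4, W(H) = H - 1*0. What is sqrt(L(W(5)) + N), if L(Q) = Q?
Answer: I*sqrt(55) ≈ 7.4162*I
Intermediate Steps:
W(H) = H (W(H) = H + 0 = H)
N = -60 (N = (-30*4)/2 = (1/2)*(-120) = -60)
sqrt(L(W(5)) + N) = sqrt(5 - 60) = sqrt(-55) = I*sqrt(55)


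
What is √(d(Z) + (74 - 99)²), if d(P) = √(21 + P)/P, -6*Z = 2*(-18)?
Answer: √(2500 + 2*√3)/2 ≈ 25.017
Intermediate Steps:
Z = 6 (Z = -(-18)/3 = -⅙*(-36) = 6)
d(P) = √(21 + P)/P
√(d(Z) + (74 - 99)²) = √(√(21 + 6)/6 + (74 - 99)²) = √(√27/6 + (-25)²) = √((3*√3)/6 + 625) = √(√3/2 + 625) = √(625 + √3/2)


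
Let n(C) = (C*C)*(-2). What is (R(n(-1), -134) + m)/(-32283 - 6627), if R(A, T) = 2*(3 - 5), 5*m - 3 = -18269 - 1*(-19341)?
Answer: -211/38910 ≈ -0.0054228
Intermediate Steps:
n(C) = -2*C**2 (n(C) = C**2*(-2) = -2*C**2)
m = 215 (m = 3/5 + (-18269 - 1*(-19341))/5 = 3/5 + (-18269 + 19341)/5 = 3/5 + (1/5)*1072 = 3/5 + 1072/5 = 215)
R(A, T) = -4 (R(A, T) = 2*(-2) = -4)
(R(n(-1), -134) + m)/(-32283 - 6627) = (-4 + 215)/(-32283 - 6627) = 211/(-38910) = 211*(-1/38910) = -211/38910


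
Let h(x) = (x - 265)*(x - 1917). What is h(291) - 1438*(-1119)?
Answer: 1566846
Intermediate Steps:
h(x) = (-1917 + x)*(-265 + x) (h(x) = (-265 + x)*(-1917 + x) = (-1917 + x)*(-265 + x))
h(291) - 1438*(-1119) = (508005 + 291² - 2182*291) - 1438*(-1119) = (508005 + 84681 - 634962) - 1*(-1609122) = -42276 + 1609122 = 1566846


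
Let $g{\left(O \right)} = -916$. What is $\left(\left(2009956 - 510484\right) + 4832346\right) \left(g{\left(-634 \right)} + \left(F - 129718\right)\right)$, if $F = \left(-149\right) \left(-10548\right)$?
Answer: $9124263710724$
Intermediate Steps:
$F = 1571652$
$\left(\left(2009956 - 510484\right) + 4832346\right) \left(g{\left(-634 \right)} + \left(F - 129718\right)\right) = \left(\left(2009956 - 510484\right) + 4832346\right) \left(-916 + \left(1571652 - 129718\right)\right) = \left(1499472 + 4832346\right) \left(-916 + \left(1571652 - 129718\right)\right) = 6331818 \left(-916 + 1441934\right) = 6331818 \cdot 1441018 = 9124263710724$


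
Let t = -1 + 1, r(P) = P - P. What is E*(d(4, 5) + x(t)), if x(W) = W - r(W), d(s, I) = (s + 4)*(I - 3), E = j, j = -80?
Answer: -1280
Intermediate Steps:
r(P) = 0
E = -80
d(s, I) = (-3 + I)*(4 + s) (d(s, I) = (4 + s)*(-3 + I) = (-3 + I)*(4 + s))
t = 0
x(W) = W (x(W) = W - 1*0 = W + 0 = W)
E*(d(4, 5) + x(t)) = -80*((-12 - 3*4 + 4*5 + 5*4) + 0) = -80*((-12 - 12 + 20 + 20) + 0) = -80*(16 + 0) = -80*16 = -1280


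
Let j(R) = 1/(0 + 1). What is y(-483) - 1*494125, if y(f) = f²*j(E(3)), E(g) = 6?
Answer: -260836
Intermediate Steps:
j(R) = 1 (j(R) = 1/1 = 1)
y(f) = f² (y(f) = f²*1 = f²)
y(-483) - 1*494125 = (-483)² - 1*494125 = 233289 - 494125 = -260836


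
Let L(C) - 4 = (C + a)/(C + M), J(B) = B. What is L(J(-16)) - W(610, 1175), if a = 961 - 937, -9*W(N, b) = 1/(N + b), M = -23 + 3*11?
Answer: 42841/16065 ≈ 2.6667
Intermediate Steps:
M = 10 (M = -23 + 33 = 10)
W(N, b) = -1/(9*(N + b))
a = 24
L(C) = 4 + (24 + C)/(10 + C) (L(C) = 4 + (C + 24)/(C + 10) = 4 + (24 + C)/(10 + C))
L(J(-16)) - W(610, 1175) = (64 + 5*(-16))/(10 - 16) - (-1)/(9*610 + 9*1175) = (64 - 80)/(-6) - (-1)/(5490 + 10575) = -⅙*(-16) - (-1)/16065 = 8/3 - (-1)/16065 = 8/3 - 1*(-1/16065) = 8/3 + 1/16065 = 42841/16065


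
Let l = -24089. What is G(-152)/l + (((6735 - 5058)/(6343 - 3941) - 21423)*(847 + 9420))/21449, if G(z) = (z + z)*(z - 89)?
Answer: -12730054496424019/1241077276322 ≈ -10257.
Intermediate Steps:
G(z) = 2*z*(-89 + z) (G(z) = (2*z)*(-89 + z) = 2*z*(-89 + z))
G(-152)/l + (((6735 - 5058)/(6343 - 3941) - 21423)*(847 + 9420))/21449 = (2*(-152)*(-89 - 152))/(-24089) + (((6735 - 5058)/(6343 - 3941) - 21423)*(847 + 9420))/21449 = (2*(-152)*(-241))*(-1/24089) + ((1677/2402 - 21423)*10267)*(1/21449) = 73264*(-1/24089) + ((1677*(1/2402) - 21423)*10267)*(1/21449) = -73264/24089 + ((1677/2402 - 21423)*10267)*(1/21449) = -73264/24089 - 51456369/2402*10267*(1/21449) = -73264/24089 - 528302540523/2402*1/21449 = -73264/24089 - 528302540523/51520498 = -12730054496424019/1241077276322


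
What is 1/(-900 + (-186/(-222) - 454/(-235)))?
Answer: -8695/7801417 ≈ -0.0011145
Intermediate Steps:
1/(-900 + (-186/(-222) - 454/(-235))) = 1/(-900 + (-186*(-1/222) - 454*(-1/235))) = 1/(-900 + (31/37 + 454/235)) = 1/(-900 + 24083/8695) = 1/(-7801417/8695) = -8695/7801417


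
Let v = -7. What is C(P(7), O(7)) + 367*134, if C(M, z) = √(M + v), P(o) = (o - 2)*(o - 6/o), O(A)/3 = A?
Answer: 49178 + √1162/7 ≈ 49183.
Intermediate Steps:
O(A) = 3*A
P(o) = (-2 + o)*(o - 6/o)
C(M, z) = √(-7 + M) (C(M, z) = √(M - 7) = √(-7 + M))
C(P(7), O(7)) + 367*134 = √(-7 + (-6 + 7² - 2*7 + 12/7)) + 367*134 = √(-7 + (-6 + 49 - 14 + 12*(⅐))) + 49178 = √(-7 + (-6 + 49 - 14 + 12/7)) + 49178 = √(-7 + 215/7) + 49178 = √(166/7) + 49178 = √1162/7 + 49178 = 49178 + √1162/7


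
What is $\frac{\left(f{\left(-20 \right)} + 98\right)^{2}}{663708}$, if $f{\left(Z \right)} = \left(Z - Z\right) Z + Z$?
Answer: $\frac{507}{55309} \approx 0.0091667$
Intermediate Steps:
$f{\left(Z \right)} = Z$ ($f{\left(Z \right)} = 0 Z + Z = 0 + Z = Z$)
$\frac{\left(f{\left(-20 \right)} + 98\right)^{2}}{663708} = \frac{\left(-20 + 98\right)^{2}}{663708} = 78^{2} \cdot \frac{1}{663708} = 6084 \cdot \frac{1}{663708} = \frac{507}{55309}$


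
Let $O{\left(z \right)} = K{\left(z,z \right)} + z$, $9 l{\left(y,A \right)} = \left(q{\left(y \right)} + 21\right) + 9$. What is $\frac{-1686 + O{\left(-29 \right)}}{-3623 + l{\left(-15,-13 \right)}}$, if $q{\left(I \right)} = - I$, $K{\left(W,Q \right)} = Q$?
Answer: $\frac{872}{1809} \approx 0.48203$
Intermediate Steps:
$l{\left(y,A \right)} = \frac{10}{3} - \frac{y}{9}$ ($l{\left(y,A \right)} = \frac{\left(- y + 21\right) + 9}{9} = \frac{\left(21 - y\right) + 9}{9} = \frac{30 - y}{9} = \frac{10}{3} - \frac{y}{9}$)
$O{\left(z \right)} = 2 z$ ($O{\left(z \right)} = z + z = 2 z$)
$\frac{-1686 + O{\left(-29 \right)}}{-3623 + l{\left(-15,-13 \right)}} = \frac{-1686 + 2 \left(-29\right)}{-3623 + \left(\frac{10}{3} - - \frac{5}{3}\right)} = \frac{-1686 - 58}{-3623 + \left(\frac{10}{3} + \frac{5}{3}\right)} = - \frac{1744}{-3623 + 5} = - \frac{1744}{-3618} = \left(-1744\right) \left(- \frac{1}{3618}\right) = \frac{872}{1809}$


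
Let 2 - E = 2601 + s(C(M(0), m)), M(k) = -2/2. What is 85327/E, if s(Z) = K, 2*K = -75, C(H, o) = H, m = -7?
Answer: -170654/5123 ≈ -33.311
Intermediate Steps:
M(k) = -1 (M(k) = -2*½ = -1)
K = -75/2 (K = (½)*(-75) = -75/2 ≈ -37.500)
s(Z) = -75/2
E = -5123/2 (E = 2 - (2601 - 75/2) = 2 - 1*5127/2 = 2 - 5127/2 = -5123/2 ≈ -2561.5)
85327/E = 85327/(-5123/2) = 85327*(-2/5123) = -170654/5123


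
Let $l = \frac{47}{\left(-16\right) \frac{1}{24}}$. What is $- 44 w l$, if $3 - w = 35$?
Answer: $-99264$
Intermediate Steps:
$w = -32$ ($w = 3 - 35 = -32$)
$l = - \frac{141}{2}$ ($l = \frac{47}{\left(-16\right) \frac{1}{24}} = \frac{47}{- \frac{2}{3}} = 47 \left(- \frac{3}{2}\right) = - \frac{141}{2} \approx -70.5$)
$- 44 w l = \left(-44\right) \left(-32\right) \left(- \frac{141}{2}\right) = 1408 \left(- \frac{141}{2}\right) = -99264$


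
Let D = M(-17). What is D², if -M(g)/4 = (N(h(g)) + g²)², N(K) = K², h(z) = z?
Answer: 1785793904896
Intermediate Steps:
M(g) = -16*g⁴ (M(g) = -4*(g² + g²)² = -4*4*g⁴ = -16*g⁴)
D = -1336336 (D = -16*(-17)⁴ = -16*83521 = -1336336)
D² = (-1336336)² = 1785793904896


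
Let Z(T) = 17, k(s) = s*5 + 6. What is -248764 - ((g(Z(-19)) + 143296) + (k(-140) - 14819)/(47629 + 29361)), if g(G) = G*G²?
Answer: -30562935757/76990 ≈ -3.9697e+5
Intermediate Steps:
k(s) = 6 + 5*s (k(s) = 5*s + 6 = 6 + 5*s)
g(G) = G³
-248764 - ((g(Z(-19)) + 143296) + (k(-140) - 14819)/(47629 + 29361)) = -248764 - ((17³ + 143296) + ((6 + 5*(-140)) - 14819)/(47629 + 29361)) = -248764 - ((4913 + 143296) + ((6 - 700) - 14819)/76990) = -248764 - (148209 + (-694 - 14819)*(1/76990)) = -248764 - (148209 - 15513*1/76990) = -248764 - (148209 - 15513/76990) = -248764 - 1*11410595397/76990 = -248764 - 11410595397/76990 = -30562935757/76990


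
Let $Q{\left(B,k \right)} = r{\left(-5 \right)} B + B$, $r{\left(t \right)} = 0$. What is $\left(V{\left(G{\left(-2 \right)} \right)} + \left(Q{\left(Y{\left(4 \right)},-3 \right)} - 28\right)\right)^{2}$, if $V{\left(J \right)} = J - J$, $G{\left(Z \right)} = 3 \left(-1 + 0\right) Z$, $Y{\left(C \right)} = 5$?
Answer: $529$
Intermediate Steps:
$G{\left(Z \right)} = - 3 Z$ ($G{\left(Z \right)} = 3 \left(-1\right) Z = - 3 Z$)
$Q{\left(B,k \right)} = B$ ($Q{\left(B,k \right)} = 0 B + B = 0 + B = B$)
$V{\left(J \right)} = 0$
$\left(V{\left(G{\left(-2 \right)} \right)} + \left(Q{\left(Y{\left(4 \right)},-3 \right)} - 28\right)\right)^{2} = \left(0 + \left(5 - 28\right)\right)^{2} = \left(0 - 23\right)^{2} = \left(-23\right)^{2} = 529$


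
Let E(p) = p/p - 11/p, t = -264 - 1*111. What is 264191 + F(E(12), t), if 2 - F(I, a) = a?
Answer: 264568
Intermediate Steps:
t = -375 (t = -264 - 111 = -375)
E(p) = 1 - 11/p
F(I, a) = 2 - a
264191 + F(E(12), t) = 264191 + (2 - 1*(-375)) = 264191 + (2 + 375) = 264191 + 377 = 264568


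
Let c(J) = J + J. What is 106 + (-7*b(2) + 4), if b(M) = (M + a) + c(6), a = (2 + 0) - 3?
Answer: 19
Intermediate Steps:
a = -1 (a = 2 - 3 = -1)
c(J) = 2*J
b(M) = 11 + M (b(M) = (M - 1) + 2*6 = (-1 + M) + 12 = 11 + M)
106 + (-7*b(2) + 4) = 106 + (-7*(11 + 2) + 4) = 106 + (-7*13 + 4) = 106 + (-91 + 4) = 106 - 87 = 19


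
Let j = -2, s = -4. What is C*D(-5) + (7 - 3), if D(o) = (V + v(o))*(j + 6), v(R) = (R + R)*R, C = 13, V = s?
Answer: 2396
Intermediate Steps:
V = -4
v(R) = 2*R**2 (v(R) = (2*R)*R = 2*R**2)
D(o) = -16 + 8*o**2 (D(o) = (-4 + 2*o**2)*(-2 + 6) = (-4 + 2*o**2)*4 = -16 + 8*o**2)
C*D(-5) + (7 - 3) = 13*(-16 + 8*(-5)**2) + (7 - 3) = 13*(-16 + 8*25) + 4 = 13*(-16 + 200) + 4 = 13*184 + 4 = 2392 + 4 = 2396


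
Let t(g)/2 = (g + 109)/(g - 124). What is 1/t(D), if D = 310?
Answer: 93/419 ≈ 0.22196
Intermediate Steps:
t(g) = 2*(109 + g)/(-124 + g) (t(g) = 2*((g + 109)/(g - 124)) = 2*((109 + g)/(-124 + g)) = 2*(109 + g)/(-124 + g))
1/t(D) = 1/(2*(109 + 310)/(-124 + 310)) = 1/(2*419/186) = 1/(2*(1/186)*419) = 1/(419/93) = 93/419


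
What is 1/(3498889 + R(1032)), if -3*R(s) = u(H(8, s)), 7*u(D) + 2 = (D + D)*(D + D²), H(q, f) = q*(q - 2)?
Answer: 21/73250879 ≈ 2.8669e-7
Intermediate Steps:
H(q, f) = q*(-2 + q)
u(D) = -2/7 + 2*D*(D + D²)/7 (u(D) = -2/7 + ((D + D)*(D + D²))/7 = -2/7 + ((2*D)*(D + D²))/7 = -2/7 + (2*D*(D + D²))/7 = -2/7 + 2*D*(D + D²)/7)
R(s) = -225790/21 (R(s) = -(-2/7 + 2*(8*(-2 + 8))²/7 + 2*(8*(-2 + 8))³/7)/3 = -(-2/7 + 2*(8*6)²/7 + 2*(8*6)³/7)/3 = -(-2/7 + (2/7)*48² + (2/7)*48³)/3 = -(-2/7 + (2/7)*2304 + (2/7)*110592)/3 = -(-2/7 + 4608/7 + 221184/7)/3 = -⅓*225790/7 = -225790/21)
1/(3498889 + R(1032)) = 1/(3498889 - 225790/21) = 1/(73250879/21) = 21/73250879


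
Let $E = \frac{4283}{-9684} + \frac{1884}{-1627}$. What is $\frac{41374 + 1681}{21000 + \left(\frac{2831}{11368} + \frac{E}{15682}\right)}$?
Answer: $\frac{755842762797978114}{368665339006967221} \approx 2.0502$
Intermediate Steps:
$E = - \frac{25213097}{15755868}$ ($E = 4283 \left(- \frac{1}{9684}\right) + 1884 \left(- \frac{1}{1627}\right) = - \frac{4283}{9684} - \frac{1884}{1627} = - \frac{25213097}{15755868} \approx -1.6002$)
$\frac{41374 + 1681}{21000 + \left(\frac{2831}{11368} + \frac{E}{15682}\right)} = \frac{41374 + 1681}{21000 + \left(\frac{2831}{11368} - \frac{25213097}{15755868 \cdot 15682}\right)} = \frac{43055}{21000 + \left(2831 \cdot \frac{1}{11368} - \frac{25213097}{247083521976}\right)} = \frac{43055}{21000 + \left(\frac{2831}{11368} - \frac{25213097}{247083521976}\right)} = \frac{43055}{21000 + \frac{21850213382105}{87776421181974}} = \frac{43055}{\frac{1843326695034836105}{87776421181974}} = 43055 \cdot \frac{87776421181974}{1843326695034836105} = \frac{755842762797978114}{368665339006967221}$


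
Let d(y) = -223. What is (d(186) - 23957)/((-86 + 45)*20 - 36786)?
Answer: 12090/18803 ≈ 0.64298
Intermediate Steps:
(d(186) - 23957)/((-86 + 45)*20 - 36786) = (-223 - 23957)/((-86 + 45)*20 - 36786) = -24180/(-41*20 - 36786) = -24180/(-820 - 36786) = -24180/(-37606) = -24180*(-1/37606) = 12090/18803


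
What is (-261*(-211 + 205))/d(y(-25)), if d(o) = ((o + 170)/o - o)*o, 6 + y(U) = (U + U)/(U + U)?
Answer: 783/70 ≈ 11.186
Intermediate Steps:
y(U) = -5 (y(U) = -6 + (U + U)/(U + U) = -6 + (2*U)/((2*U)) = -6 + (2*U)*(1/(2*U)) = -6 + 1 = -5)
d(o) = o*(-o + (170 + o)/o) (d(o) = ((170 + o)/o - o)*o = (-o + (170 + o)/o)*o = o*(-o + (170 + o)/o))
(-261*(-211 + 205))/d(y(-25)) = (-261*(-211 + 205))/(170 - 5 - 1*(-5)**2) = (-261*(-6))/(170 - 5 - 1*25) = 1566/(170 - 5 - 25) = 1566/140 = 1566*(1/140) = 783/70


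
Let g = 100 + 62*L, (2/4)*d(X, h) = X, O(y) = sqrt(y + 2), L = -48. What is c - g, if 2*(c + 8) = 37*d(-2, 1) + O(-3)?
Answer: 2794 + I/2 ≈ 2794.0 + 0.5*I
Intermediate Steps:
O(y) = sqrt(2 + y)
d(X, h) = 2*X
c = -82 + I/2 (c = -8 + (37*(2*(-2)) + sqrt(2 - 3))/2 = -8 + (37*(-4) + sqrt(-1))/2 = -8 + (-148 + I)/2 = -8 + (-74 + I/2) = -82 + I/2 ≈ -82.0 + 0.5*I)
g = -2876 (g = 100 + 62*(-48) = 100 - 2976 = -2876)
c - g = (-82 + I/2) - 1*(-2876) = (-82 + I/2) + 2876 = 2794 + I/2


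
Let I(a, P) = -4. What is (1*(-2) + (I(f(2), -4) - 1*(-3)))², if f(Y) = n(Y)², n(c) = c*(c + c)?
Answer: 9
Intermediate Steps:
n(c) = 2*c² (n(c) = c*(2*c) = 2*c²)
f(Y) = 4*Y⁴ (f(Y) = (2*Y²)² = 4*Y⁴)
(1*(-2) + (I(f(2), -4) - 1*(-3)))² = (1*(-2) + (-4 - 1*(-3)))² = (-2 + (-4 + 3))² = (-2 - 1)² = (-3)² = 9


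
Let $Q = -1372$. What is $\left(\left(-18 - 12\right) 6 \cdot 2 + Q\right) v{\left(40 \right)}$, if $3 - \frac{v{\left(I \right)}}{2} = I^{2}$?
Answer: $5532008$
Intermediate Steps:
$v{\left(I \right)} = 6 - 2 I^{2}$
$\left(\left(-18 - 12\right) 6 \cdot 2 + Q\right) v{\left(40 \right)} = \left(\left(-18 - 12\right) 6 \cdot 2 - 1372\right) \left(6 - 2 \cdot 40^{2}\right) = \left(\left(-30\right) 12 - 1372\right) \left(6 - 3200\right) = \left(-360 - 1372\right) \left(6 - 3200\right) = \left(-1732\right) \left(-3194\right) = 5532008$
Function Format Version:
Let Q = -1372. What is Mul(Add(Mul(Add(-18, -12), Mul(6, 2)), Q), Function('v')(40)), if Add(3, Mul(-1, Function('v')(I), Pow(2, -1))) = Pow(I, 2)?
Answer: 5532008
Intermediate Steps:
Function('v')(I) = Add(6, Mul(-2, Pow(I, 2)))
Mul(Add(Mul(Add(-18, -12), Mul(6, 2)), Q), Function('v')(40)) = Mul(Add(Mul(Add(-18, -12), Mul(6, 2)), -1372), Add(6, Mul(-2, Pow(40, 2)))) = Mul(Add(Mul(-30, 12), -1372), Add(6, Mul(-2, 1600))) = Mul(Add(-360, -1372), Add(6, -3200)) = Mul(-1732, -3194) = 5532008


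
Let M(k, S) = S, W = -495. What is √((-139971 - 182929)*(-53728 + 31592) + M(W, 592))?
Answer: 4*√446732187 ≈ 84544.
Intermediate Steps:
√((-139971 - 182929)*(-53728 + 31592) + M(W, 592)) = √((-139971 - 182929)*(-53728 + 31592) + 592) = √(-322900*(-22136) + 592) = √(7147714400 + 592) = √7147714992 = 4*√446732187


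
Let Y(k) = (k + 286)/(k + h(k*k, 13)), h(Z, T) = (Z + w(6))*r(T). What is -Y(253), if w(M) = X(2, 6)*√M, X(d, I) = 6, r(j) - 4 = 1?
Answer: -28773437/17098467234 + 2695*√6/17098467234 ≈ -0.0016824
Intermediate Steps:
r(j) = 5 (r(j) = 4 + 1 = 5)
w(M) = 6*√M
h(Z, T) = 5*Z + 30*√6 (h(Z, T) = (Z + 6*√6)*5 = 5*Z + 30*√6)
Y(k) = (286 + k)/(k + 5*k² + 30*√6) (Y(k) = (k + 286)/(k + (5*(k*k) + 30*√6)) = (286 + k)/(k + (5*k² + 30*√6)) = (286 + k)/(k + 5*k² + 30*√6))
-Y(253) = -(286 + 253)/(253 + 5*253² + 30*√6) = -539/(253 + 5*64009 + 30*√6) = -539/(253 + 320045 + 30*√6) = -539/(320298 + 30*√6)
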